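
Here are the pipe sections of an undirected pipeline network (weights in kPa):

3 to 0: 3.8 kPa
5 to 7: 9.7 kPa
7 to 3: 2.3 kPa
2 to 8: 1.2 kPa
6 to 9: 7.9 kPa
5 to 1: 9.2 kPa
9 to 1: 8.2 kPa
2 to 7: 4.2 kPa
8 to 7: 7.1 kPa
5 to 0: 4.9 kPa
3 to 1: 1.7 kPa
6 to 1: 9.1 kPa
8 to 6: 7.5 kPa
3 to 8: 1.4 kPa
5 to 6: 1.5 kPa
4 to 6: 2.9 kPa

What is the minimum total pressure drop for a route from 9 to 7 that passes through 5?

Shortest 9→5: 9–6–5 = 9.4
Shortest 5→7: 5–7 = 9.7
Total via 5: 9.4 + 9.7 = 19.1 kPa.

19.1 kPa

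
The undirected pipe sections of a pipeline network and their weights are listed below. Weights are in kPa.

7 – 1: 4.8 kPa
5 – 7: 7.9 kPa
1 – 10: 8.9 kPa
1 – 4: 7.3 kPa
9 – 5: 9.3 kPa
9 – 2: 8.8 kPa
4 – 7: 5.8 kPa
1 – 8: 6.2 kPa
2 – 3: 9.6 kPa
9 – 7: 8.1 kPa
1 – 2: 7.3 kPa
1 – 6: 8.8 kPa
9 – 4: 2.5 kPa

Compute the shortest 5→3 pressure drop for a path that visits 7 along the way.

Best 5 to 7: 5–7 costing 7.9
Best 7 to 3: 7–1–2–3 costing 21.7
Total via 7: 7.9 + 21.7 = 29.6 kPa.

29.6 kPa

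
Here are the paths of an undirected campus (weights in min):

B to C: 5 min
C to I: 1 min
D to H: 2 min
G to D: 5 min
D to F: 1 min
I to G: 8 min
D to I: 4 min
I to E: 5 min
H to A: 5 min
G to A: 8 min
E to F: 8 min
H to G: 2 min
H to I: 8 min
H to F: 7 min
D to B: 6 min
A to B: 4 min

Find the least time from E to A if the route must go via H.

Shortest E→H: E–I–D–H = 11
Best H to A: H–A costing 5
Total via H: 11 + 5 = 16 min.

16 min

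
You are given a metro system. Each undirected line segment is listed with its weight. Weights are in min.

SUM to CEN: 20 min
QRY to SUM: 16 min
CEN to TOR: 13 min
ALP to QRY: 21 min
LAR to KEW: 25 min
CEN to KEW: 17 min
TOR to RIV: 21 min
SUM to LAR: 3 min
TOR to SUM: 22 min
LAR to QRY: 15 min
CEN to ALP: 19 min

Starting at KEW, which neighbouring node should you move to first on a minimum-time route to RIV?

Enumerating some paths:
KEW–CEN–TOR–RIV: 17+13+21 = 51
KEW–LAR–SUM–TOR–RIV: 25+3+22+21 = 71
The minimum is 51 min via KEW–CEN–TOR–RIV.
So from KEW the first move is to CEN.

CEN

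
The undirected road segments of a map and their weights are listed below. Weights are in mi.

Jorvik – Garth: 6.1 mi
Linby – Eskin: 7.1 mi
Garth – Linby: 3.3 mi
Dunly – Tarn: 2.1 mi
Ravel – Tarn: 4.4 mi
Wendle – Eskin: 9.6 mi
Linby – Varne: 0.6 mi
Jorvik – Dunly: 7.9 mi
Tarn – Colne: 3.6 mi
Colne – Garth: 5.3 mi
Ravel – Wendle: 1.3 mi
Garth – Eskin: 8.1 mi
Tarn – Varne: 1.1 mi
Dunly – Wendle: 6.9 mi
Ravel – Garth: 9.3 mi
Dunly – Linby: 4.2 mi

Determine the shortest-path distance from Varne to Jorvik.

10 mi

Shortest distances from Varne:
Varne: 0
Linby: 0.6  (via Varne)
Tarn: 1.1  (via Varne)
Dunly: 3.2  (via Tarn)
Garth: 3.9  (via Linby)
Colne: 4.7  (via Tarn)
Ravel: 5.5  (via Tarn)
Wendle: 6.8  (via Ravel)
Eskin: 7.7  (via Linby)
Jorvik: 10  (via Garth)
Shortest route: Varne–Linby–Garth–Jorvik = 10 mi.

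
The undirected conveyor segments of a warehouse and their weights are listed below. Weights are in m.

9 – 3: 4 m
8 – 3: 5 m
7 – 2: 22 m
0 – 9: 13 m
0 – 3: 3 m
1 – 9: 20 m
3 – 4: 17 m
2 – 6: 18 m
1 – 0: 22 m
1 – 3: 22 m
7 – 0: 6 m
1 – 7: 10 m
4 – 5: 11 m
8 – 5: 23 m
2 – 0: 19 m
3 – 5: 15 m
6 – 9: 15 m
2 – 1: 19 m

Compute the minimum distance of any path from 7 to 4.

26 m

Candidate routes:
7 → 0 → 9 → 3 → 4: 6+13+4+17 = 40
7 → 0 → 3 → 5 → 4: 6+3+15+11 = 35
7 → 0 → 3 → 4: 6+3+17 = 26
Cheapest is 7 → 0 → 3 → 4 at 26 m.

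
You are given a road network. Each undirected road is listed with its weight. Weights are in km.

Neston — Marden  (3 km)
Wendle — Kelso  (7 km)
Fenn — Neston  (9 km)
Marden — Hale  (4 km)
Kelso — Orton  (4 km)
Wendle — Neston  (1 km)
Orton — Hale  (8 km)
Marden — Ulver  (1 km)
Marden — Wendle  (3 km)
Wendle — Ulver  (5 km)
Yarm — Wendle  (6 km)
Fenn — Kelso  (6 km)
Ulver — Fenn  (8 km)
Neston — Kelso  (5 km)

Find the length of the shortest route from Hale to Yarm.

13 km

Running Dijkstra from Hale:
Hale: 0
Marden: 4  (via Hale)
Ulver: 5  (via Marden)
Wendle: 7  (via Marden)
Neston: 7  (via Marden)
Orton: 8  (via Hale)
Kelso: 12  (via Neston)
Fenn: 13  (via Ulver)
Yarm: 13  (via Wendle)
Shortest route: Hale–Marden–Wendle–Yarm = 13 km.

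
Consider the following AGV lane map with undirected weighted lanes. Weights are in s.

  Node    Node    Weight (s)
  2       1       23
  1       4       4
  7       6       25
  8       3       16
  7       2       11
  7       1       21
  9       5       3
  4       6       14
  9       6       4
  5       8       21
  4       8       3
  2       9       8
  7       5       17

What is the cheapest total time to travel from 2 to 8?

Enumerating some paths:
2 → 1 → 4 → 8: 23+4+3 = 30
2 → 9 → 5 → 8: 8+3+21 = 32
2 → 9 → 6 → 4 → 8: 8+4+14+3 = 29
The minimum is 29 s via 2 → 9 → 6 → 4 → 8.

29 s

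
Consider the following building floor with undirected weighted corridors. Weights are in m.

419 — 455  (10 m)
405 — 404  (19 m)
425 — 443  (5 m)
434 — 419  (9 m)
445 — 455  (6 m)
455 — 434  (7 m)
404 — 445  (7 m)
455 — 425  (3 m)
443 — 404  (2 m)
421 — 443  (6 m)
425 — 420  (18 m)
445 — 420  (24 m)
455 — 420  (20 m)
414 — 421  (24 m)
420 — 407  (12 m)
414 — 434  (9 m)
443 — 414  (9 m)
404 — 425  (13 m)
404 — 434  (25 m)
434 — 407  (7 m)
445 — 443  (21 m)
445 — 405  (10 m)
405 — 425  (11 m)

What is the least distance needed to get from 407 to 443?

Settle nodes by increasing distance from 407:
407: 0
434: 7  (via 407)
420: 12  (via 407)
455: 14  (via 434)
419: 16  (via 434)
414: 16  (via 434)
425: 17  (via 455)
445: 20  (via 455)
443: 22  (via 425)
Shortest route: 407 → 434 → 455 → 425 → 443 = 22 m.

22 m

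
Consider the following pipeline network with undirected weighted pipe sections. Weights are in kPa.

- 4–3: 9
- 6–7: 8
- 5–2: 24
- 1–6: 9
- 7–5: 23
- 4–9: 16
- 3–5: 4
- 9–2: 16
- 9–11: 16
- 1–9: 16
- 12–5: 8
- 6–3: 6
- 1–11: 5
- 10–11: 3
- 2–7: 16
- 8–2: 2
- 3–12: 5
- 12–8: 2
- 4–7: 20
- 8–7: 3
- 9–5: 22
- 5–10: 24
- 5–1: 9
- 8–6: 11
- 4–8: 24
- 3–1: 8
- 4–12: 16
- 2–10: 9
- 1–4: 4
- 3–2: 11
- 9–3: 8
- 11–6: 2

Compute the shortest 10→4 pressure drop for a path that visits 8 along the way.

27 kPa

Best 10 to 8: 10–2–8 costing 11
Best 8 to 4: 8–12–3–4 costing 16
Total via 8: 11 + 16 = 27 kPa.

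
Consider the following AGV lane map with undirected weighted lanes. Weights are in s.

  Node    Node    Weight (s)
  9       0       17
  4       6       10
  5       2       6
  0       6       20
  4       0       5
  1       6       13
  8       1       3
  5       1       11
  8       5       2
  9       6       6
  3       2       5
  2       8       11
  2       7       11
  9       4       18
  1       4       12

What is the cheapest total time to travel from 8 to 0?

20 s

Running Dijkstra from 8:
8: 0
5: 2  (via 8)
1: 3  (via 8)
2: 8  (via 5)
3: 13  (via 2)
4: 15  (via 1)
6: 16  (via 1)
7: 19  (via 2)
0: 20  (via 4)
Shortest route: 8–1–4–0 = 20 s.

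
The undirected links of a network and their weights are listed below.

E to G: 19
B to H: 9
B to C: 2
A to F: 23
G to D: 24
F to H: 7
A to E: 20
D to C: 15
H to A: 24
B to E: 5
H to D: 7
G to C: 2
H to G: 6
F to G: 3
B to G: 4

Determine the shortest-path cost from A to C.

27

Enumerating some paths:
A → F → G → C: 23+3+2 = 28
A → E → B → C: 20+5+2 = 27
A → E → B → G → C: 20+5+4+2 = 31
The minimum is 27 via A → E → B → C.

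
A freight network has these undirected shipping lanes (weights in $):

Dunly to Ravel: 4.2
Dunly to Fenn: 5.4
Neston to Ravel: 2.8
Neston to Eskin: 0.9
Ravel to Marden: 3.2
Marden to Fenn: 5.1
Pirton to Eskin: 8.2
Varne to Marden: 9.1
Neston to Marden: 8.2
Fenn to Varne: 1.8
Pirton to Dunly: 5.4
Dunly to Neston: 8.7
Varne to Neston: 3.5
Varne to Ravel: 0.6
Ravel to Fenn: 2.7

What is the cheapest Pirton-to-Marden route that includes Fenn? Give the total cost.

Best Pirton to Fenn: Pirton–Dunly–Fenn costing 10.8
Shortest Fenn→Marden: Fenn–Marden = 5.1
Total via Fenn: 10.8 + 5.1 = $15.9.

$15.9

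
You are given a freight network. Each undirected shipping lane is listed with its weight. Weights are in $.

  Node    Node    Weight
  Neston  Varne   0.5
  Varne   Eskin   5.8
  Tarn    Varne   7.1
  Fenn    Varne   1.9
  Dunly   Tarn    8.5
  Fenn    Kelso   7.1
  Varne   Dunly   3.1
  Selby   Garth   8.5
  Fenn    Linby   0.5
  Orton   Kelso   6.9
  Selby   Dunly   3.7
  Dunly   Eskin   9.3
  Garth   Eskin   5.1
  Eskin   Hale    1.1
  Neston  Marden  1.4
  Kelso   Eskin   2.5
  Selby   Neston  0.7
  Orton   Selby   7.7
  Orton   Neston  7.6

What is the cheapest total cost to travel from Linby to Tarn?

Candidate routes:
Linby–Fenn–Varne–Tarn: 0.5+1.9+7.1 = 9.5
Linby–Fenn–Varne–Dunly–Tarn: 0.5+1.9+3.1+8.5 = 14
Linby–Fenn–Varne–Neston–Selby–Dunly–Tarn: 0.5+1.9+0.5+0.7+3.7+8.5 = 15.8
The minimum is $9.5 via Linby–Fenn–Varne–Tarn.

$9.5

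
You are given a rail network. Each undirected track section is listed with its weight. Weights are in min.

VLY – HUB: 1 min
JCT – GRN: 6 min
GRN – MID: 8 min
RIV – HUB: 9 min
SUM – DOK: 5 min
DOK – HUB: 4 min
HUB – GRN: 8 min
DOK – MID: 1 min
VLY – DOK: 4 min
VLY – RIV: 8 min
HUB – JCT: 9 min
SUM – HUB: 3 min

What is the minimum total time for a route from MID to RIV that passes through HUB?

14 min

Best MID to HUB: MID → DOK → HUB costing 5
Shortest HUB→RIV: HUB → RIV = 9
Total via HUB: 5 + 9 = 14 min.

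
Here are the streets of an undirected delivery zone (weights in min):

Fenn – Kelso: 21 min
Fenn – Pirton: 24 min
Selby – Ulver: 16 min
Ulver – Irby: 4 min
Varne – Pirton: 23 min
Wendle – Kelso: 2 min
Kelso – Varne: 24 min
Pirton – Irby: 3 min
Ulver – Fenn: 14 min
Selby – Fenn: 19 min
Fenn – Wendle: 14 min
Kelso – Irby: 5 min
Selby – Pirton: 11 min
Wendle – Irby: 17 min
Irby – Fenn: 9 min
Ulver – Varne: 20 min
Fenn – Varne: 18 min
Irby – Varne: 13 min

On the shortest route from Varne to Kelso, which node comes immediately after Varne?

Candidate routes:
Varne–Irby–Kelso: 13+5 = 18
Varne–Kelso: 24 = 24
Cheapest is Varne–Irby–Kelso at 18 min.
So from Varne the first move is to Irby.

Irby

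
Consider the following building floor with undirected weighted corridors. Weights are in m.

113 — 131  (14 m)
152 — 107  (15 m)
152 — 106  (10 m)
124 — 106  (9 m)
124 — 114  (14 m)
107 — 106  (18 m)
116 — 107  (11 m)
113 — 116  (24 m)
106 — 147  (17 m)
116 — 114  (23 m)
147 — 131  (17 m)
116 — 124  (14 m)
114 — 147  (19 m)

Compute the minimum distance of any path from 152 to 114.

Running Dijkstra from 152:
152: 0
106: 10  (via 152)
107: 15  (via 152)
124: 19  (via 106)
116: 26  (via 107)
147: 27  (via 106)
114: 33  (via 124)
Shortest route: 152–106–124–114 = 33 m.

33 m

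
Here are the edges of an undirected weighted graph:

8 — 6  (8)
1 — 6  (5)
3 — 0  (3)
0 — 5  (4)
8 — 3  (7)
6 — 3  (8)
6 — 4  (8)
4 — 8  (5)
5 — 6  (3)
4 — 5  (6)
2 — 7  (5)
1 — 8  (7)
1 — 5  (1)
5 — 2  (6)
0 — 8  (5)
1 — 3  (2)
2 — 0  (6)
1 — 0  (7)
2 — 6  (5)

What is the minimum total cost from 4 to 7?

Enumerating some paths:
4–5–0–2–7: 6+4+6+5 = 21
4–5–2–7: 6+6+5 = 17
4–6–2–7: 8+5+5 = 18
4–5–6–2–7: 6+3+5+5 = 19
The minimum is 17 via 4–5–2–7.

17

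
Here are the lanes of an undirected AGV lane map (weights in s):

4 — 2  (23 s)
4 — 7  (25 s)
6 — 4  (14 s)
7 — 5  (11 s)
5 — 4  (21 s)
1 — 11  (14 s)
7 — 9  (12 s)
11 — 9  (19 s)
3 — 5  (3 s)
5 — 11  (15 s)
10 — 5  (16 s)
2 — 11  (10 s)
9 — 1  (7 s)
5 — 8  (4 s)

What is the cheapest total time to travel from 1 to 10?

45 s

Candidate routes:
1 → 11 → 5 → 10: 14+15+16 = 45
1 → 9 → 7 → 5 → 10: 7+12+11+16 = 46
1 → 9 → 11 → 5 → 10: 7+19+15+16 = 57
Cheapest is 1 → 11 → 5 → 10 at 45 s.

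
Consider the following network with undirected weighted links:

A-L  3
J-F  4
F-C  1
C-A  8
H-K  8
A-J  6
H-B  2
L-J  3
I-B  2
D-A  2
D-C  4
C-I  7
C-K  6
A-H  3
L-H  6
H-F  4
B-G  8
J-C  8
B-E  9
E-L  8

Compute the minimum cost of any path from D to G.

15

Candidate routes:
D - A - H - B - G: 2+3+2+8 = 15
D - C - I - B - G: 4+7+2+8 = 21
D - C - F - H - B - G: 4+1+4+2+8 = 19
The minimum is 15 via D - A - H - B - G.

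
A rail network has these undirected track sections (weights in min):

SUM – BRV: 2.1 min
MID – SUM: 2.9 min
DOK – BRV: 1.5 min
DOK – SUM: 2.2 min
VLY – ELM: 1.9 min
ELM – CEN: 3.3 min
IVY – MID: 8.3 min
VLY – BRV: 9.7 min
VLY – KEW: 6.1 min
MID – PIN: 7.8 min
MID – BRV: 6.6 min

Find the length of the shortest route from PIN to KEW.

28.6 min

Candidate routes:
PIN → MID → BRV → VLY → KEW: 7.8+6.6+9.7+6.1 = 30.2
PIN → MID → SUM → DOK → BRV → VLY → KEW: 7.8+2.9+2.2+1.5+9.7+6.1 = 30.2
PIN → MID → SUM → BRV → VLY → KEW: 7.8+2.9+2.1+9.7+6.1 = 28.6
Cheapest is PIN → MID → SUM → BRV → VLY → KEW at 28.6 min.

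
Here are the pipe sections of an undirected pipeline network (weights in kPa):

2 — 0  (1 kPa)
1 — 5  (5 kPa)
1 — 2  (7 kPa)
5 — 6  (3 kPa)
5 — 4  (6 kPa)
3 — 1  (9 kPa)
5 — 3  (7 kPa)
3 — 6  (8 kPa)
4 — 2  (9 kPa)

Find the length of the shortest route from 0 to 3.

Compare a few routes:
0–2–1–5–3: 1+7+5+7 = 20
0–2–1–3: 1+7+9 = 17
0–2–4–5–3: 1+9+6+7 = 23
0–2–1–5–6–3: 1+7+5+3+8 = 24
The minimum is 17 kPa via 0–2–1–3.

17 kPa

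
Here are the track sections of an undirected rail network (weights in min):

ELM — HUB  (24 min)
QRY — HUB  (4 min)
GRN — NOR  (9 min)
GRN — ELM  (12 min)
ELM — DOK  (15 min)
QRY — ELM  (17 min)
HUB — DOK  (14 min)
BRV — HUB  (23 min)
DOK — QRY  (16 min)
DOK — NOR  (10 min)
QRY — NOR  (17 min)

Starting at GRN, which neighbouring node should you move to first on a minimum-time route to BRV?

NOR

Compare a few routes:
GRN → NOR → QRY → HUB → BRV: 9+17+4+23 = 53
GRN → NOR → DOK → HUB → BRV: 9+10+14+23 = 56
Cheapest is GRN → NOR → QRY → HUB → BRV at 53 min.
So from GRN the first move is to NOR.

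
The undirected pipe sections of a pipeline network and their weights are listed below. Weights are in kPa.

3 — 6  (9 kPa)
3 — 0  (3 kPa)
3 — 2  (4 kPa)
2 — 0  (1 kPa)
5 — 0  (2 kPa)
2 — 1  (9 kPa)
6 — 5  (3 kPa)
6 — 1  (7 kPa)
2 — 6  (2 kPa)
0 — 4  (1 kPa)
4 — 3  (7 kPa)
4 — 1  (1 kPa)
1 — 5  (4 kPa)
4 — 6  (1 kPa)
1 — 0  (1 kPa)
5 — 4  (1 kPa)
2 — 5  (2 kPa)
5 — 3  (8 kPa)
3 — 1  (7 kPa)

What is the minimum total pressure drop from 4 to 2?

2 kPa

Compare a few routes:
4 → 0 → 2: 1+1 = 2
4 → 1 → 0 → 2: 1+1+1 = 3
4 → 6 → 2: 1+2 = 3
4 → 5 → 2: 1+2 = 3
Cheapest is 4 → 0 → 2 at 2 kPa.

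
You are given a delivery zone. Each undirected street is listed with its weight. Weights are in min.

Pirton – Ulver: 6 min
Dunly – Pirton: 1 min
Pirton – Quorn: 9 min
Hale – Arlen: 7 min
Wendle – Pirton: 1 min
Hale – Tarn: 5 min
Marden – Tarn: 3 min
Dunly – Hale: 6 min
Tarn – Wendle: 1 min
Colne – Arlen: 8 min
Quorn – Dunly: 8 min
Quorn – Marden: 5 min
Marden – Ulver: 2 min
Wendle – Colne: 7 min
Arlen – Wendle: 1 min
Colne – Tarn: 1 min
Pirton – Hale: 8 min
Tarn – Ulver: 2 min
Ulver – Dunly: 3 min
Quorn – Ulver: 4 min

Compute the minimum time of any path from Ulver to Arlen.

4 min

Compare a few routes:
Ulver–Tarn–Wendle–Arlen: 2+1+1 = 4
Ulver–Dunly–Pirton–Wendle–Arlen: 3+1+1+1 = 6
Cheapest is Ulver–Tarn–Wendle–Arlen at 4 min.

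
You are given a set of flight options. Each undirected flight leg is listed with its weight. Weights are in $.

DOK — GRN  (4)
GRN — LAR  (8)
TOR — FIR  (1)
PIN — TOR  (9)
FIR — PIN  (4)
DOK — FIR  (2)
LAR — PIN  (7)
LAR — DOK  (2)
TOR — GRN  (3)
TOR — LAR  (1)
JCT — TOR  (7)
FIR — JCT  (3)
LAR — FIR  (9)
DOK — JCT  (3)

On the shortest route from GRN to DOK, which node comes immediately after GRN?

DOK

Candidate routes:
GRN - TOR - FIR - DOK: 3+1+2 = 6
GRN - DOK: 4 = 4
GRN - TOR - LAR - DOK: 3+1+2 = 6
GRN - TOR - FIR - JCT - DOK: 3+1+3+3 = 10
Cheapest is GRN - DOK at $4.
So from GRN the first move is to DOK.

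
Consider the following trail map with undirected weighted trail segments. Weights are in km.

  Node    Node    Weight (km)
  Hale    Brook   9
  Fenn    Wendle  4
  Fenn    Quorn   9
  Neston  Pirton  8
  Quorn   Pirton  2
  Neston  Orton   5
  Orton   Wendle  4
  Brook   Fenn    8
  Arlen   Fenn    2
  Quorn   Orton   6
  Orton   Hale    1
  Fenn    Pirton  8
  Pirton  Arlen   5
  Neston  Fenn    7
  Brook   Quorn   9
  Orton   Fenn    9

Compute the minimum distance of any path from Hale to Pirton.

Shortest distances from Hale:
Hale: 0
Orton: 1  (via Hale)
Wendle: 5  (via Orton)
Neston: 6  (via Orton)
Quorn: 7  (via Orton)
Brook: 9  (via Hale)
Fenn: 9  (via Wendle)
Pirton: 9  (via Quorn)
Shortest route: Hale → Orton → Quorn → Pirton = 9 km.

9 km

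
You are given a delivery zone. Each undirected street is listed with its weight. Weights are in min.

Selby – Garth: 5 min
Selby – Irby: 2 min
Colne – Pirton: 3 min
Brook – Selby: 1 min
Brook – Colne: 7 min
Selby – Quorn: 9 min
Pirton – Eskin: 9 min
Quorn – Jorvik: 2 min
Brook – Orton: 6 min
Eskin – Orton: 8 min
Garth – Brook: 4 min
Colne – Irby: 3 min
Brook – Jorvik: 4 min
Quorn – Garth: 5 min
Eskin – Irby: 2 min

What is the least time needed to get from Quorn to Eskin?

11 min

Compare a few routes:
Quorn → Garth → Brook → Selby → Irby → Eskin: 5+4+1+2+2 = 14
Quorn → Jorvik → Brook → Selby → Irby → Eskin: 2+4+1+2+2 = 11
Quorn → Selby → Irby → Eskin: 9+2+2 = 13
The minimum is 11 min via Quorn → Jorvik → Brook → Selby → Irby → Eskin.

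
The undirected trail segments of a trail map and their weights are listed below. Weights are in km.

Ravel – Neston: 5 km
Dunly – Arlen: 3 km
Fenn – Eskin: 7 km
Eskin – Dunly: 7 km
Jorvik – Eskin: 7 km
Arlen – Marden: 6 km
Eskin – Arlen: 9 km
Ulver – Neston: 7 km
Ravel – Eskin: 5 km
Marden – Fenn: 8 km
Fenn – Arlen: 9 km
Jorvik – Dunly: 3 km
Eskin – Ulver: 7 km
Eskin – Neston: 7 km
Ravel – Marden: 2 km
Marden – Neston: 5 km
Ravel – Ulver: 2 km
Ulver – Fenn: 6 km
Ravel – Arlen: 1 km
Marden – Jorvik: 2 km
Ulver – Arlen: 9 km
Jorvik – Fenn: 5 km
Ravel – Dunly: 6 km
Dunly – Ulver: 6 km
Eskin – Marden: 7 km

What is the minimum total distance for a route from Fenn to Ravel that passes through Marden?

Best Fenn to Marden: Fenn–Jorvik–Marden costing 7
Shortest Marden→Ravel: Marden–Ravel = 2
Total via Marden: 7 + 2 = 9 km.

9 km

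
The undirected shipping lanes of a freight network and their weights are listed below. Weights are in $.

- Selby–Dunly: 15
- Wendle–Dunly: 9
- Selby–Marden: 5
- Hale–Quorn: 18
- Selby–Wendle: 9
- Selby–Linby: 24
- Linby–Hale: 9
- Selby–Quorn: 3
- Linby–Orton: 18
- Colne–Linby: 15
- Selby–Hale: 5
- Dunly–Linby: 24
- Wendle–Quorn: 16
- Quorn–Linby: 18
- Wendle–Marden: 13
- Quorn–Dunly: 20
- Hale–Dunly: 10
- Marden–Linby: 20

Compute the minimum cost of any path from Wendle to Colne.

Settle nodes by increasing distance from Wendle:
Wendle: 0
Dunly: 9  (via Wendle)
Selby: 9  (via Wendle)
Quorn: 12  (via Selby)
Marden: 13  (via Wendle)
Hale: 14  (via Selby)
Linby: 23  (via Hale)
Colne: 38  (via Linby)
Shortest route: Wendle–Selby–Hale–Linby–Colne = $38.

$38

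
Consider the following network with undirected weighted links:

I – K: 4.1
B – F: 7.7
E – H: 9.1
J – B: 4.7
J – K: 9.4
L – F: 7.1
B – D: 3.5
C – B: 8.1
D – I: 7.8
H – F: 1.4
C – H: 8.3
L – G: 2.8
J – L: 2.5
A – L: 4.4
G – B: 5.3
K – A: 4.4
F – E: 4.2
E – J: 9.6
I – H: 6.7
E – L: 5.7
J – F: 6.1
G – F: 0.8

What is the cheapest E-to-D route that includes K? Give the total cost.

Shortest E→K: E → L → A → K = 14.5
Best K to D: K → I → D costing 11.9
Total via K: 14.5 + 11.9 = 26.4.

26.4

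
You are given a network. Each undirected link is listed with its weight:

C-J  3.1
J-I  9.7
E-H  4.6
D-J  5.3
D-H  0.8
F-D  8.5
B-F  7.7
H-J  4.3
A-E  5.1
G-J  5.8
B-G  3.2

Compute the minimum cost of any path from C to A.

17.1

Compare a few routes:
C - J - D - H - E - A: 3.1+5.3+0.8+4.6+5.1 = 18.9
C - J - H - E - A: 3.1+4.3+4.6+5.1 = 17.1
The minimum is 17.1 via C - J - H - E - A.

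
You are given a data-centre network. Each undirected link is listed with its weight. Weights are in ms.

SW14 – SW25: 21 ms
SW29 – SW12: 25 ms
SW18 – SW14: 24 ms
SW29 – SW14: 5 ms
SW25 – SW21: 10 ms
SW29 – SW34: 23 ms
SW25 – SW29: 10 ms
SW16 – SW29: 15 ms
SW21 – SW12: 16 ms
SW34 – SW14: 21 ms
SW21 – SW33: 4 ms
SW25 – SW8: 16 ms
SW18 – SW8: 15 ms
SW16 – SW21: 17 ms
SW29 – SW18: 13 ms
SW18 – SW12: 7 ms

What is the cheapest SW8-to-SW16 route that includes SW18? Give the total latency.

43 ms

Shortest SW8→SW18: SW8–SW18 = 15
Best SW18 to SW16: SW18–SW29–SW16 costing 28
Total via SW18: 15 + 28 = 43 ms.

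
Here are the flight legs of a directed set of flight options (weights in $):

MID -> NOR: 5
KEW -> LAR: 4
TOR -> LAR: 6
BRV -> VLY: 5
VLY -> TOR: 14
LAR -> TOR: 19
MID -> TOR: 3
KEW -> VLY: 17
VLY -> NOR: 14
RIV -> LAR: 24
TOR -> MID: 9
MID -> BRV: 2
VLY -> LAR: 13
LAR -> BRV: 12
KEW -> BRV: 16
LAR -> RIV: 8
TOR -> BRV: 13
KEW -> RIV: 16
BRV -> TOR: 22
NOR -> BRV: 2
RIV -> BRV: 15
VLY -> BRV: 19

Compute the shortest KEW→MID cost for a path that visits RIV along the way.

$55

Shortest KEW→RIV: KEW → LAR → RIV = 12
Best RIV to MID: RIV → BRV → VLY → TOR → MID costing 43
Total via RIV: 12 + 43 = $55.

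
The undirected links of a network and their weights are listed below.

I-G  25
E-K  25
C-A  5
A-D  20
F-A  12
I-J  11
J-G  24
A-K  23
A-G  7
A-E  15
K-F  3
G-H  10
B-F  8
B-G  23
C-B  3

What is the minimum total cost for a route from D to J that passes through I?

Best D to I: D–A–G–I costing 52
Shortest I→J: I–J = 11
Total via I: 52 + 11 = 63.

63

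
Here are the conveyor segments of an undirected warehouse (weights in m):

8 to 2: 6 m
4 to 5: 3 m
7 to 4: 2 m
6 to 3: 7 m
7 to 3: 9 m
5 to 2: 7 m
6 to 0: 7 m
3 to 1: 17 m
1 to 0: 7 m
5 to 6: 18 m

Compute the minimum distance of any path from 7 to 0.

23 m

Running Dijkstra from 7:
7: 0
4: 2  (via 7)
5: 5  (via 4)
3: 9  (via 7)
2: 12  (via 5)
6: 16  (via 3)
8: 18  (via 2)
0: 23  (via 6)
Shortest route: 7–3–6–0 = 23 m.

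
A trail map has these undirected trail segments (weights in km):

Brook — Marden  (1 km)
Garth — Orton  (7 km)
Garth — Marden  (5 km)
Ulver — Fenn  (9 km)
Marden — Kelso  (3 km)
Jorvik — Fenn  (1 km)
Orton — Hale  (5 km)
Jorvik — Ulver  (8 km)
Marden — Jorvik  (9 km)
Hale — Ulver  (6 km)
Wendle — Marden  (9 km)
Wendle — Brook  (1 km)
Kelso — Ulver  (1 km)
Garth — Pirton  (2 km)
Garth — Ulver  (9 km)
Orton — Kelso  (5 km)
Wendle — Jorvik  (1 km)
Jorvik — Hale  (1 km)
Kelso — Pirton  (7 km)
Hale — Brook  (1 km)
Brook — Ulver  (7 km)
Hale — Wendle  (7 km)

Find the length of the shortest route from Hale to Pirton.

Candidate routes:
Hale - Jorvik - Wendle - Brook - Marden - Garth - Pirton: 1+1+1+1+5+2 = 11
Hale - Brook - Marden - Garth - Pirton: 1+1+5+2 = 9
Cheapest is Hale - Brook - Marden - Garth - Pirton at 9 km.

9 km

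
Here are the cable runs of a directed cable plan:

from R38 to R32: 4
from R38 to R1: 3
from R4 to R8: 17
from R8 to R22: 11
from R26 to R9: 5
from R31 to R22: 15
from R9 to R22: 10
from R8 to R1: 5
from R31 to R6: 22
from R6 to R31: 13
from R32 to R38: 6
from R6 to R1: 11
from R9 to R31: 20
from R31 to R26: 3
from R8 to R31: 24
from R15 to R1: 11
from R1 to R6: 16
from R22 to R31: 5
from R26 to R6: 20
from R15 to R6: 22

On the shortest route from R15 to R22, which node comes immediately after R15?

Candidate routes:
R15 - R6 - R31 - R26 - R9 - R22: 22+13+3+5+10 = 53
R15 - R6 - R31 - R22: 22+13+15 = 50
Cheapest is R15 - R6 - R31 - R22 at 50.
So from R15 the first move is to R6.

R6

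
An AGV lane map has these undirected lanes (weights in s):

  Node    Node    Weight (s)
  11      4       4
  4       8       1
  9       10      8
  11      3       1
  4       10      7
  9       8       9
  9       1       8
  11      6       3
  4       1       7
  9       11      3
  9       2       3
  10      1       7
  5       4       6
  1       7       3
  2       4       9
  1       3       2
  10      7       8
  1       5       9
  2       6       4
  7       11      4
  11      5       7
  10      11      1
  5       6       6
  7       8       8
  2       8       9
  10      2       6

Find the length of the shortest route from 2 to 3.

Enumerating some paths:
2 - 9 - 10 - 11 - 3: 3+8+1+1 = 13
2 - 6 - 11 - 3: 4+3+1 = 8
2 - 9 - 11 - 3: 3+3+1 = 7
2 - 10 - 11 - 3: 6+1+1 = 8
Cheapest is 2 - 9 - 11 - 3 at 7 s.

7 s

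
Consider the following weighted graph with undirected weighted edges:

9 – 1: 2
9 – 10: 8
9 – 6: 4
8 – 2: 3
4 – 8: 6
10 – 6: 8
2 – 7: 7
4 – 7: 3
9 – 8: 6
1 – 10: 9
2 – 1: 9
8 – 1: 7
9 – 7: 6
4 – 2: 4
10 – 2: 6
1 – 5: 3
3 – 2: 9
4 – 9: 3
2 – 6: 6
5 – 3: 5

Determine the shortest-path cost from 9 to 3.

Compare a few routes:
9–4–2–3: 3+4+9 = 16
9–1–5–3: 2+3+5 = 10
Cheapest is 9–1–5–3 at 10.

10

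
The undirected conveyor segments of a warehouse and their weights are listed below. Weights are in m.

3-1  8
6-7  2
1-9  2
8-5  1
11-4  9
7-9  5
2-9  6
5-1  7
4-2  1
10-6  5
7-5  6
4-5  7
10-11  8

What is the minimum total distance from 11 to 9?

16 m

Enumerating some paths:
11 - 10 - 6 - 7 - 9: 8+5+2+5 = 20
11 - 4 - 2 - 9: 9+1+6 = 16
Cheapest is 11 - 4 - 2 - 9 at 16 m.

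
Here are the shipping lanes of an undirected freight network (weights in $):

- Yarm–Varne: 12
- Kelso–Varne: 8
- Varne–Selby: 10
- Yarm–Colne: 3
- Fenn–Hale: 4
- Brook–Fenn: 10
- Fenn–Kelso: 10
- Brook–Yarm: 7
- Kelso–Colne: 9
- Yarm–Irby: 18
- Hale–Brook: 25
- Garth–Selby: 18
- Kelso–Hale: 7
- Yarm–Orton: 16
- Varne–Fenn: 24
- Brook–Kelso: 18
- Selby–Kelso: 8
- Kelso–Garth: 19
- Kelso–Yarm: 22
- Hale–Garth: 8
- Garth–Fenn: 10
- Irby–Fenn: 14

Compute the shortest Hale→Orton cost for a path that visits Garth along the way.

$51

Best Hale to Garth: Hale–Garth costing 8
Shortest Garth→Orton: Garth–Fenn–Brook–Yarm–Orton = 43
Total via Garth: 8 + 43 = $51.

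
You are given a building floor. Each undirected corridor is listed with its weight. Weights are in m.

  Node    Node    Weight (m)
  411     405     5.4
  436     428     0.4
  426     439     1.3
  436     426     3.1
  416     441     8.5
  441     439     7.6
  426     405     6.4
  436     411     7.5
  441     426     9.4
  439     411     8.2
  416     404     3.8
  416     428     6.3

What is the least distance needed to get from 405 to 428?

9.9 m

Compare a few routes:
405 → 411 → 439 → 426 → 436 → 428: 5.4+8.2+1.3+3.1+0.4 = 18.4
405 → 426 → 436 → 428: 6.4+3.1+0.4 = 9.9
405 → 411 → 436 → 428: 5.4+7.5+0.4 = 13.3
405 → 426 → 439 → 411 → 436 → 428: 6.4+1.3+8.2+7.5+0.4 = 23.8
Cheapest is 405 → 426 → 436 → 428 at 9.9 m.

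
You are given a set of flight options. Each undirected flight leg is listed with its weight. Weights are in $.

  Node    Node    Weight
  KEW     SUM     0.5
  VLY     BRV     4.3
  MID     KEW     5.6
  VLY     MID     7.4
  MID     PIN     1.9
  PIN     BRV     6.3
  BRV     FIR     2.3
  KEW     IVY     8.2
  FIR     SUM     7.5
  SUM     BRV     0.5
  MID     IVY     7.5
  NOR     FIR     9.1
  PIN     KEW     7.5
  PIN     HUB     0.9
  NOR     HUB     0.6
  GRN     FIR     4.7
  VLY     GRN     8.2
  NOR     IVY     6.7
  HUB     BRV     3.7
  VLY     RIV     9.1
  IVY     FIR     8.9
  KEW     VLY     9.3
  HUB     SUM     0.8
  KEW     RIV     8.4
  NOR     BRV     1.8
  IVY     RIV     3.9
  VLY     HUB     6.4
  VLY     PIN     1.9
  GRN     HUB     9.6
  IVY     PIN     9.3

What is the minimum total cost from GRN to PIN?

$9.2

Enumerating some paths:
GRN - HUB - PIN: 9.6+0.9 = 10.5
GRN - FIR - BRV - SUM - HUB - PIN: 4.7+2.3+0.5+0.8+0.9 = 9.2
GRN - FIR - BRV - NOR - HUB - PIN: 4.7+2.3+1.8+0.6+0.9 = 10.3
GRN - VLY - PIN: 8.2+1.9 = 10.1
Cheapest is GRN - FIR - BRV - SUM - HUB - PIN at $9.2.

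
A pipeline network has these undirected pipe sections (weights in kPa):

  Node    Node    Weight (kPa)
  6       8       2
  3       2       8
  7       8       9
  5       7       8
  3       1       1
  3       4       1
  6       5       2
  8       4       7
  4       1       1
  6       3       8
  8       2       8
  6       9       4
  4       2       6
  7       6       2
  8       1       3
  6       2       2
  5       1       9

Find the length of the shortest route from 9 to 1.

Compare a few routes:
9 - 6 - 8 - 1: 4+2+3 = 9
9 - 6 - 3 - 1: 4+8+1 = 13
9 - 6 - 3 - 4 - 1: 4+8+1+1 = 14
9 - 6 - 2 - 4 - 1: 4+2+6+1 = 13
The minimum is 9 kPa via 9 - 6 - 8 - 1.

9 kPa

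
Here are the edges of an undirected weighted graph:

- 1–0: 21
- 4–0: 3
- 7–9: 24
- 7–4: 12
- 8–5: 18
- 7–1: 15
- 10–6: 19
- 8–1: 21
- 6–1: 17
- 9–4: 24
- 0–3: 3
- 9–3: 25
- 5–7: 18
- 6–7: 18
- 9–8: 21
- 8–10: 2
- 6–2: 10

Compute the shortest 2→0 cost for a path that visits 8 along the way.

73

Best 2 to 8: 2–6–10–8 costing 31
Shortest 8→0: 8–1–0 = 42
Total via 8: 31 + 42 = 73.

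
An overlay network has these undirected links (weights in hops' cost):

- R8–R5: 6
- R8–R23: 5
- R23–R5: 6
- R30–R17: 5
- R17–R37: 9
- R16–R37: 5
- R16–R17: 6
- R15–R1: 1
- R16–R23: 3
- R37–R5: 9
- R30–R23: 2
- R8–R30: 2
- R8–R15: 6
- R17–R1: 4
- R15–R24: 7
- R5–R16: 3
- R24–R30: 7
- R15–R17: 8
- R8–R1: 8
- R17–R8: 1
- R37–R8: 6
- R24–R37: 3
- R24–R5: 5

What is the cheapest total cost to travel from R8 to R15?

6 hops' cost

Settle nodes by increasing distance from R8:
R8: 0
R17: 1  (via R8)
R30: 2  (via R8)
R23: 4  (via R30)
R1: 5  (via R17)
R37: 6  (via R8)
R15: 6  (via R8)
Shortest route: R8–R15 = 6 hops' cost.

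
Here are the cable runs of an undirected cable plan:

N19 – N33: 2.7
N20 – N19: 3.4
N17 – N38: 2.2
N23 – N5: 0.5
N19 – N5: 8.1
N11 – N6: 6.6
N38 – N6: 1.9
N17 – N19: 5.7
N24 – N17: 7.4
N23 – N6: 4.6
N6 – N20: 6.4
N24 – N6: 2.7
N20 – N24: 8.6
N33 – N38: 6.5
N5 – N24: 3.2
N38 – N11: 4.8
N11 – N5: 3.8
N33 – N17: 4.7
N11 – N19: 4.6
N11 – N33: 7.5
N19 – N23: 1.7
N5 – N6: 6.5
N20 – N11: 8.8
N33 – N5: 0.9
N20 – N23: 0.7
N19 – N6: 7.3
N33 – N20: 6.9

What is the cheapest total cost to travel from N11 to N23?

Running Dijkstra from N11:
N11: 0
N5: 3.8  (via N11)
N23: 4.3  (via N5)
Shortest route: N11–N5–N23 = 4.3.

4.3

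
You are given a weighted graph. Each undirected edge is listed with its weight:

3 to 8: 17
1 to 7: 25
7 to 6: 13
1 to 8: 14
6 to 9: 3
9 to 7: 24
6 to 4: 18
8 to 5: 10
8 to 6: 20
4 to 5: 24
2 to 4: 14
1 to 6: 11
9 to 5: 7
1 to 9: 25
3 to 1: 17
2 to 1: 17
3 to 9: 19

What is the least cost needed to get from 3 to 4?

40

Candidate routes:
3 - 1 - 2 - 4: 17+17+14 = 48
3 - 9 - 6 - 4: 19+3+18 = 40
3 - 1 - 6 - 4: 17+11+18 = 46
The minimum is 40 via 3 - 9 - 6 - 4.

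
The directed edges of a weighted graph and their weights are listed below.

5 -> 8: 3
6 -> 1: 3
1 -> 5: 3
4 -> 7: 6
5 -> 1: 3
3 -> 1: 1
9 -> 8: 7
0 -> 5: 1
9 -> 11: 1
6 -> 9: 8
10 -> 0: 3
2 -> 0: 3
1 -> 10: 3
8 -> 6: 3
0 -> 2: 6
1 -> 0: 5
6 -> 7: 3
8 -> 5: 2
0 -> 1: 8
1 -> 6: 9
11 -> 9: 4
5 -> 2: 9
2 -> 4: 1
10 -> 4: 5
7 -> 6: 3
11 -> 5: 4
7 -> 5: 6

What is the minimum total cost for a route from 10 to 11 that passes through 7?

23

Shortest 10→7: 10 → 4 → 7 = 11
Best 7 to 11: 7 → 6 → 9 → 11 costing 12
Total via 7: 11 + 12 = 23.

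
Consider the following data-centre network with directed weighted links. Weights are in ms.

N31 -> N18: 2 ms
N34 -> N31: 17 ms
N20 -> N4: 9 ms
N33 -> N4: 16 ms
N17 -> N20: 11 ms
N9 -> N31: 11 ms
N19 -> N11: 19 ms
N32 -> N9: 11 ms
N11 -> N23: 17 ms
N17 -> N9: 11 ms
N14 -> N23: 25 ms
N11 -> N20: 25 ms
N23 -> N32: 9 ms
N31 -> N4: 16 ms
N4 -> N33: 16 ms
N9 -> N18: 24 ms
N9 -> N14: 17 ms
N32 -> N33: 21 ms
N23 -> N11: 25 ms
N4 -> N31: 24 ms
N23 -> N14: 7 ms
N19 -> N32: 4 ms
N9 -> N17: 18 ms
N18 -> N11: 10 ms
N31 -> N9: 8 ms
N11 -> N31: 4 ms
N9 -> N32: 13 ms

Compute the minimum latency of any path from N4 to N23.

53 ms

Candidate routes:
N4 - N31 - N18 - N11 - N23: 24+2+10+17 = 53
N4 - N31 - N9 - N18 - N11 - N23: 24+8+24+10+17 = 83
N4 - N31 - N9 - N14 - N23: 24+8+17+25 = 74
Cheapest is N4 - N31 - N18 - N11 - N23 at 53 ms.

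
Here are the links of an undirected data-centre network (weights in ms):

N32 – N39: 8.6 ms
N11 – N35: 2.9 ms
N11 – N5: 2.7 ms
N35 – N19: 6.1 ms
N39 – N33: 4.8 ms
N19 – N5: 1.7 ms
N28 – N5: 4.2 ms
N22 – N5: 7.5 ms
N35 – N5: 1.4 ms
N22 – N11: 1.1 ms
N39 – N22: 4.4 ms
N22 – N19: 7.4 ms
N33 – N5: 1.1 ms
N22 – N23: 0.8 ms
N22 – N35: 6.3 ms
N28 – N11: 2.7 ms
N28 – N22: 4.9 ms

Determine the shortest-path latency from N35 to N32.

15.9 ms

Candidate routes:
N35–N5–N33–N39–N32: 1.4+1.1+4.8+8.6 = 15.9
N35–N11–N22–N39–N32: 2.9+1.1+4.4+8.6 = 17
Cheapest is N35–N5–N33–N39–N32 at 15.9 ms.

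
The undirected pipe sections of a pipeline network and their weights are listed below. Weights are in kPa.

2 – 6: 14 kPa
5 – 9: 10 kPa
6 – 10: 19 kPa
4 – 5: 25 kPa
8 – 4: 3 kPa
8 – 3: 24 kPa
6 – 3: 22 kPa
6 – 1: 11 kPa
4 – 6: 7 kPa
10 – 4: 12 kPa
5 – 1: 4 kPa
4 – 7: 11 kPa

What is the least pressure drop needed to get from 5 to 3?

37 kPa

Compare a few routes:
5–1–6–3: 4+11+22 = 37
5–4–8–3: 25+3+24 = 52
5–1–6–4–8–3: 4+11+7+3+24 = 49
The minimum is 37 kPa via 5–1–6–3.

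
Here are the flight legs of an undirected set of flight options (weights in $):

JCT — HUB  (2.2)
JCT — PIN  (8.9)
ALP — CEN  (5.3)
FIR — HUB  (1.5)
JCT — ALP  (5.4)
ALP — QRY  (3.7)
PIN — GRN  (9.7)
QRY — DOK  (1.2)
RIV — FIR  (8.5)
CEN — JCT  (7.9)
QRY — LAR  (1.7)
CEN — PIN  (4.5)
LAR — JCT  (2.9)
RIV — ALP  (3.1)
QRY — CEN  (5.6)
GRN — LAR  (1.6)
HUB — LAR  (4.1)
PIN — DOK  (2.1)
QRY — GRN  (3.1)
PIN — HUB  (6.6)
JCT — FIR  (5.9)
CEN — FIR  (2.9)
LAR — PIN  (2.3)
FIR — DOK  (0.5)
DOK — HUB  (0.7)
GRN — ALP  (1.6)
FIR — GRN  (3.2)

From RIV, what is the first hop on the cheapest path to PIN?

Compare a few routes:
RIV → ALP → QRY → DOK → PIN: 3.1+3.7+1.2+2.1 = 10.1
RIV → ALP → QRY → LAR → PIN: 3.1+3.7+1.7+2.3 = 10.8
RIV → ALP → GRN → FIR → DOK → PIN: 3.1+1.6+3.2+0.5+2.1 = 10.5
RIV → ALP → GRN → LAR → PIN: 3.1+1.6+1.6+2.3 = 8.6
Cheapest is RIV → ALP → GRN → LAR → PIN at $8.6.
So from RIV the first move is to ALP.

ALP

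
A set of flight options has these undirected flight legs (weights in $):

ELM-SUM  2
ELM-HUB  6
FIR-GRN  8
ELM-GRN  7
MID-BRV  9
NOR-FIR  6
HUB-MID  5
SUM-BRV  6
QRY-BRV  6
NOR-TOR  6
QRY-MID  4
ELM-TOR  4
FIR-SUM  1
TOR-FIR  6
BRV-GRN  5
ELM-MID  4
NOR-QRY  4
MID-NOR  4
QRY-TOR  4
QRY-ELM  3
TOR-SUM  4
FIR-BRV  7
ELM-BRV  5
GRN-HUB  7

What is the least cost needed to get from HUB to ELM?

$6

Shortest distances from HUB:
HUB: 0
MID: 5  (via HUB)
ELM: 6  (via HUB)
Shortest route: HUB–ELM = $6.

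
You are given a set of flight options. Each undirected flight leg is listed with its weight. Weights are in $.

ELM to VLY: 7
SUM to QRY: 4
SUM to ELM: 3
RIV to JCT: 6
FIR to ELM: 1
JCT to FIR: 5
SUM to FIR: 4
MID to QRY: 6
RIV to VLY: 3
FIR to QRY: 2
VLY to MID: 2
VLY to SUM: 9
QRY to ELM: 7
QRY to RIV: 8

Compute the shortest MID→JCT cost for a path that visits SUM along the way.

Shortest MID→SUM: MID–QRY–SUM = 10
Shortest SUM→JCT: SUM–FIR–JCT = 9
Total via SUM: 10 + 9 = $19.

$19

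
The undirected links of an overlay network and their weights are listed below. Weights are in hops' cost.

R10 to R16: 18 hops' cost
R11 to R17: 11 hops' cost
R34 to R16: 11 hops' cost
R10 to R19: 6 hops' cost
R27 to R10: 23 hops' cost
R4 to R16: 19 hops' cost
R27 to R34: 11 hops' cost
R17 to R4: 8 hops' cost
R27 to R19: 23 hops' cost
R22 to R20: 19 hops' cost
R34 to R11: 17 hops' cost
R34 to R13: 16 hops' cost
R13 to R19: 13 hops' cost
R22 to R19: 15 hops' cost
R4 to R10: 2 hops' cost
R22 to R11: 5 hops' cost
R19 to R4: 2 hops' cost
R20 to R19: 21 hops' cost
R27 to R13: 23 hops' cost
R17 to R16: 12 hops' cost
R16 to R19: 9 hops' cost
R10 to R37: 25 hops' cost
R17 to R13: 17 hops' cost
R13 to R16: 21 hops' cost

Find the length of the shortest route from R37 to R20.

Compare a few routes:
R37 - R10 - R4 - R19 - R20: 25+2+2+21 = 50
R37 - R10 - R19 - R20: 25+6+21 = 52
Cheapest is R37 - R10 - R4 - R19 - R20 at 50 hops' cost.

50 hops' cost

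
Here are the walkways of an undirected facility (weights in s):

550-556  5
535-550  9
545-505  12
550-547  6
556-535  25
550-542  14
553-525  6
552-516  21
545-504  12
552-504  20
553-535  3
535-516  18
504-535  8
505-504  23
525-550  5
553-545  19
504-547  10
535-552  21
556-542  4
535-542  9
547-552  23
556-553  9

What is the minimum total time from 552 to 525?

Candidate routes:
552–504–535–553–525: 20+8+3+6 = 37
552–547–550–525: 23+6+5 = 34
552–535–550–525: 21+9+5 = 35
552–535–553–525: 21+3+6 = 30
The minimum is 30 s via 552–535–553–525.

30 s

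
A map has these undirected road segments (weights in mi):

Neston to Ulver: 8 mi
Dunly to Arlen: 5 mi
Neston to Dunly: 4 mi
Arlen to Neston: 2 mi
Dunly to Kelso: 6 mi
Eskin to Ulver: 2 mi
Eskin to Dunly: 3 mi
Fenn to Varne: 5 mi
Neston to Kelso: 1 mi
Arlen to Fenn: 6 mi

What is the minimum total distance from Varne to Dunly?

16 mi

Settle nodes by increasing distance from Varne:
Varne: 0
Fenn: 5  (via Varne)
Arlen: 11  (via Fenn)
Neston: 13  (via Arlen)
Kelso: 14  (via Neston)
Dunly: 16  (via Arlen)
Shortest route: Varne–Fenn–Arlen–Dunly = 16 mi.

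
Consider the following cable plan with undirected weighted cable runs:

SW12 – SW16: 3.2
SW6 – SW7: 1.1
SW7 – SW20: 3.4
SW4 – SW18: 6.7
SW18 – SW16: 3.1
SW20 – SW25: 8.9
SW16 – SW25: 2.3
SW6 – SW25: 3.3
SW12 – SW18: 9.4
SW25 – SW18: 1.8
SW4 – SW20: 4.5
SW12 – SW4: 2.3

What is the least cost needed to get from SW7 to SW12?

9.9

Candidate routes:
SW7 - SW6 - SW25 - SW16 - SW12: 1.1+3.3+2.3+3.2 = 9.9
SW7 - SW20 - SW4 - SW12: 3.4+4.5+2.3 = 10.2
The minimum is 9.9 via SW7 - SW6 - SW25 - SW16 - SW12.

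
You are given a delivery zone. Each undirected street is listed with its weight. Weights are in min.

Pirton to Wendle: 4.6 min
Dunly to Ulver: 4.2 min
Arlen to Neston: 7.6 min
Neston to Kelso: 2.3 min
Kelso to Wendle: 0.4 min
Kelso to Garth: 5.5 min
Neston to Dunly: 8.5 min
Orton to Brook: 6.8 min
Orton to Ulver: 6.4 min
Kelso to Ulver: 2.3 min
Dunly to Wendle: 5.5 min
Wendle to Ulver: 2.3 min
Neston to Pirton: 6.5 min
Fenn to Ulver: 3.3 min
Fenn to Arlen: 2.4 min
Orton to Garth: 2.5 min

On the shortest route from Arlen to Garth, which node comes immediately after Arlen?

Fenn

Compare a few routes:
Arlen - Fenn - Ulver - Wendle - Kelso - Garth: 2.4+3.3+2.3+0.4+5.5 = 13.9
Arlen - Neston - Kelso - Garth: 7.6+2.3+5.5 = 15.4
Arlen - Fenn - Ulver - Kelso - Garth: 2.4+3.3+2.3+5.5 = 13.5
Arlen - Fenn - Ulver - Orton - Garth: 2.4+3.3+6.4+2.5 = 14.6
The minimum is 13.5 min via Arlen - Fenn - Ulver - Kelso - Garth.
So from Arlen the first move is to Fenn.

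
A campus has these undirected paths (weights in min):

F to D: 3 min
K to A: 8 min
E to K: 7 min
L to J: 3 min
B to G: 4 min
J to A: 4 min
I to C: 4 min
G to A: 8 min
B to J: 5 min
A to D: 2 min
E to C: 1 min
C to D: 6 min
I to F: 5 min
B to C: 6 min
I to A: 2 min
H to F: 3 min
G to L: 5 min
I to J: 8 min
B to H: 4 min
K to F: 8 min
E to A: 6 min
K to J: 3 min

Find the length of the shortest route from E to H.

Compare a few routes:
E → C → D → F → H: 1+6+3+3 = 13
E → C → B → H: 1+6+4 = 11
E → C → I → F → H: 1+4+5+3 = 13
E → A → D → F → H: 6+2+3+3 = 14
Cheapest is E → C → B → H at 11 min.

11 min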